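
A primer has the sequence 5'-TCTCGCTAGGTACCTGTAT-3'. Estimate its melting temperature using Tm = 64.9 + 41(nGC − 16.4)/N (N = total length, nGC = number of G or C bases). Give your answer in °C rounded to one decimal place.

48.9°C

Base counts: A=3, T=7, G=4, C=5; G+C = 9, N = 19.
Tm = 64.9 + 41·(9 − 16.4)/19 = 64.9 + -303.40/19 = 48.9°C.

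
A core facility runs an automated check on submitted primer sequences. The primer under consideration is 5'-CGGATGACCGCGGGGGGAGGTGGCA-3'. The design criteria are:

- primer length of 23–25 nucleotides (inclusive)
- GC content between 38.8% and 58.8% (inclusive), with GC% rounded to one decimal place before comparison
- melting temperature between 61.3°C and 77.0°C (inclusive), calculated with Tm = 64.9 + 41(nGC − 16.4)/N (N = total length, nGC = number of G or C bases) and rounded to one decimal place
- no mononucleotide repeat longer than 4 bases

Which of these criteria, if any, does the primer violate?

Base counts: A=4, T=2, G=14, C=5 (length 25).
length: length 25 ✓
GC content: GC 19/25 = 76.0%, outside 38.8–58.8% ✗
Tm: Tm = 64.9 + 41·(19 − 16.4)/25 = 69.2°C ✓
homopolymer run: longest run = 6, exceeds 4 ✗

Fails: GC content, homopolymer run.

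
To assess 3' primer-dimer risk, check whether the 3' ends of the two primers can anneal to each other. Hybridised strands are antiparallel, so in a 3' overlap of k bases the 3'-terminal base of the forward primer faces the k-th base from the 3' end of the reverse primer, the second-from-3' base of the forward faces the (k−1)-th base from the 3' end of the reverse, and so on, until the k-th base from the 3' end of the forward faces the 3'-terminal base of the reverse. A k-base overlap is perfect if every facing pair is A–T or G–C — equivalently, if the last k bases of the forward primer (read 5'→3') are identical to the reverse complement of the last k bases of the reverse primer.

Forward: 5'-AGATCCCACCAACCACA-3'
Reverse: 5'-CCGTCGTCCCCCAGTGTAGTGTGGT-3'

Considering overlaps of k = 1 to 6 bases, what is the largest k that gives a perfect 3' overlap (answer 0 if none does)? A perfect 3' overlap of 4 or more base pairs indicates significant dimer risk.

Last 6 bases (5'→3') — forward …ACCACA, reverse …TGTGGT.
Reverse complement of the reverse primer's last 6 bases: ACCACA; its first k bases are the reverse complement of the reverse primer's last k bases, so a perfect k-base overlap needs the forward primer's last k bases to equal them.
Comparing (forward last k vs required): k=1: A vs A ✓; k=2: CA vs AC ✗; k=3: ACA vs ACC ✗; k=4: CACA vs ACCA ✗; k=5: CCACA vs ACCAC ✗; k=6: ACCACA vs ACCACA ✓.
Perfect overlaps at k = 1, 6; the largest is 6.

Longest perfect overlap: 6 complementary base pairs; significant dimer risk (threshold 4).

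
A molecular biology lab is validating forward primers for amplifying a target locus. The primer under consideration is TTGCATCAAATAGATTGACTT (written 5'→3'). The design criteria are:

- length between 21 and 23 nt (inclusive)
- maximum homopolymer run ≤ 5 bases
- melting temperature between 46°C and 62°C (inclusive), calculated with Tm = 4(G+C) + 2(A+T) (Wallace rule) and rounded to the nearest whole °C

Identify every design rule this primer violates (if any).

Base counts: A=7, T=8, G=3, C=3 (length 21).
length: length 21 ✓
homopolymer run: longest run = 3 ✓
Tm: Tm = 2·15 + 4·6 = 54°C ✓

Meets all criteria.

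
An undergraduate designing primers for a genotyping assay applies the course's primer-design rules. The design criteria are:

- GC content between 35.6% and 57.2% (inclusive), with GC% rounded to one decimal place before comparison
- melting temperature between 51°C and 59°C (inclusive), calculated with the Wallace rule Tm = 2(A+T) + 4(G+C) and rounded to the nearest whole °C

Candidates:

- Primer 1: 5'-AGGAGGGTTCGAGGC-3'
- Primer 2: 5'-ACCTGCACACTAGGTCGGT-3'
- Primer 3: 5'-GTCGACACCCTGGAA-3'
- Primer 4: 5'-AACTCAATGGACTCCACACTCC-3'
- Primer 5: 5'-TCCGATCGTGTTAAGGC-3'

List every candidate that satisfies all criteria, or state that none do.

Primer 5 only.

Primer 1 (15 nt, A=3 T=2 G=8 C=2): GC 10/15 = 66.7%, outside 35.6–57.2% ✗; Tm = 2·5 + 4·10 = 50°C, outside 51–59°C ✗ — fails.
Primer 2 (19 nt, A=4 T=4 G=5 C=6): GC 11/19 = 57.9%, outside 35.6–57.2% ✗; Tm = 2·8 + 4·11 = 60°C, outside 51–59°C ✗ — fails.
Primer 3 (15 nt, A=4 T=2 G=4 C=5): GC 9/15 = 60.0%, outside 35.6–57.2% ✗; Tm = 2·6 + 4·9 = 48°C, outside 51–59°C ✗ — fails.
Primer 4 (22 nt, A=7 T=4 G=2 C=9): GC 11/22 = 50.0% ✓; Tm = 2·11 + 4·11 = 66°C, outside 51–59°C ✗ — fails.
Primer 5 (17 nt, A=3 T=5 G=5 C=4): GC 9/17 = 52.9% ✓; Tm = 2·8 + 4·9 = 52°C ✓ — passes.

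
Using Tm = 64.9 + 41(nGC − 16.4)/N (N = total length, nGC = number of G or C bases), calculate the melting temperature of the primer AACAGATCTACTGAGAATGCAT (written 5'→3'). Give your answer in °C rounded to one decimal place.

49.2°C

Base counts: A=9, T=5, G=4, C=4; G+C = 8, N = 22.
Tm = 64.9 + 41·(8 − 16.4)/22 = 64.9 + -344.40/22 = 49.2°C.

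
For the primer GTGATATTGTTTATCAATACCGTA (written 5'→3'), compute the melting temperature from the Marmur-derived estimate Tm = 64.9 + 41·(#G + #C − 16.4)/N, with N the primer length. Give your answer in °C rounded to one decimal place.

48.8°C

Base counts: A=7, T=10, G=4, C=3; G+C = 7, N = 24.
Tm = 64.9 + 41·(7 − 16.4)/24 = 64.9 + -385.40/24 = 48.8°C.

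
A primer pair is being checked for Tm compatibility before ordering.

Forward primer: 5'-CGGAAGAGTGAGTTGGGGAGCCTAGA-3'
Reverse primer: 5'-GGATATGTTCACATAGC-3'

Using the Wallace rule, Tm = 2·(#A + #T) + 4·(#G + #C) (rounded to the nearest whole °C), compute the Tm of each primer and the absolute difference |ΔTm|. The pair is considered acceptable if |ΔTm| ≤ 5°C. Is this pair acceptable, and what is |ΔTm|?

Forward: A=7 T=4 G=12 C=3 → Tm = 2·11 + 4·15 = 82°C.
Reverse: A=5 T=5 G=4 C=3 → Tm = 2·10 + 4·7 = 48°C.
|ΔTm| = |82 − 48| = 34°C, > 5°C.

|ΔTm| = 34°C; the pair is not acceptable.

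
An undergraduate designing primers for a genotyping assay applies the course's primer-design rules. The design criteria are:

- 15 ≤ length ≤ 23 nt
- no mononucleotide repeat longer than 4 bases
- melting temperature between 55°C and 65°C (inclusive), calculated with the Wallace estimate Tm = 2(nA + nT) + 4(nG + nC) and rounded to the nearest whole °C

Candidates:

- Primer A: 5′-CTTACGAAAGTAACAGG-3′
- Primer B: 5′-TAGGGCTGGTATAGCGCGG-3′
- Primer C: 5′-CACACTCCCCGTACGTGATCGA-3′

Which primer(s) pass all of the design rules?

Primer B only.

Primer A (17 nt, A=7 T=3 G=4 C=3): length 17 ✓; longest run = 3 ✓; Tm = 2·10 + 4·7 = 48°C, outside 55–65°C ✗ — fails.
Primer B (19 nt, A=3 T=4 G=9 C=3): length 19 ✓; longest run = 3 ✓; Tm = 2·7 + 4·12 = 62°C ✓ — passes.
Primer C (22 nt, A=5 T=4 G=4 C=9): length 22 ✓; longest run = 4 ✓; Tm = 2·9 + 4·13 = 70°C, outside 55–65°C ✗ — fails.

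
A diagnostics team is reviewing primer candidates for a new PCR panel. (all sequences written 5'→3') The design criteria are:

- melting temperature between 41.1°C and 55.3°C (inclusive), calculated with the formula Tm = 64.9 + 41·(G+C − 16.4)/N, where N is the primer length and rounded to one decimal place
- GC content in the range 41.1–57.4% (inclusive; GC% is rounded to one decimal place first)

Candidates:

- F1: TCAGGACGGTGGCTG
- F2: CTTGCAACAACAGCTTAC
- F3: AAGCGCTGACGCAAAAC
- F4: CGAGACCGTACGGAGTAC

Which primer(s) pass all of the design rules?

F2 and F3.

F1 (15 nt, A=2 T=3 G=7 C=3): Tm = 64.9 + 41·(10 − 16.4)/15 = 47.4°C ✓; GC 10/15 = 66.7%, outside 41.1–57.4% ✗ — fails.
F2 (18 nt, A=6 T=4 G=2 C=6): Tm = 64.9 + 41·(8 − 16.4)/18 = 45.8°C ✓; GC 8/18 = 44.4% ✓ — passes.
F3 (17 nt, A=7 T=1 G=4 C=5): Tm = 64.9 + 41·(9 − 16.4)/17 = 47.1°C ✓; GC 9/17 = 52.9% ✓ — passes.
F4 (18 nt, A=5 T=2 G=6 C=5): Tm = 64.9 + 41·(11 − 16.4)/18 = 52.6°C ✓; GC 11/18 = 61.1%, outside 41.1–57.4% ✗ — fails.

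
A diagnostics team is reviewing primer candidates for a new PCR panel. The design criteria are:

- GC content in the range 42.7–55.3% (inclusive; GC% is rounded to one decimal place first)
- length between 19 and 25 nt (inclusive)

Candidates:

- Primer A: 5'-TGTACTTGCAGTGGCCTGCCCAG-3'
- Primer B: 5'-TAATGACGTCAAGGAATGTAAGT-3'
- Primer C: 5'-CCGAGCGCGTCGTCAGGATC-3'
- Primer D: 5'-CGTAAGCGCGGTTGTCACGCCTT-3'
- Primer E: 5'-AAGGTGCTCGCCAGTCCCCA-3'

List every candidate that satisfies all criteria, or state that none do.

Primer A (23 nt, A=3 T=6 G=7 C=7): GC 14/23 = 60.9%, outside 42.7–55.3% ✗; length 23 ✓ — fails.
Primer B (23 nt, A=9 T=6 G=6 C=2): GC 8/23 = 34.8%, outside 42.7–55.3% ✗; length 23 ✓ — fails.
Primer C (20 nt, A=3 T=3 G=7 C=7): GC 14/20 = 70.0%, outside 42.7–55.3% ✗; length 20 ✓ — fails.
Primer D (23 nt, A=3 T=6 G=7 C=7): GC 14/23 = 60.9%, outside 42.7–55.3% ✗; length 23 ✓ — fails.
Primer E (20 nt, A=4 T=3 G=5 C=8): GC 13/20 = 65.0%, outside 42.7–55.3% ✗; length 20 ✓ — fails.

None of the candidates satisfy all criteria.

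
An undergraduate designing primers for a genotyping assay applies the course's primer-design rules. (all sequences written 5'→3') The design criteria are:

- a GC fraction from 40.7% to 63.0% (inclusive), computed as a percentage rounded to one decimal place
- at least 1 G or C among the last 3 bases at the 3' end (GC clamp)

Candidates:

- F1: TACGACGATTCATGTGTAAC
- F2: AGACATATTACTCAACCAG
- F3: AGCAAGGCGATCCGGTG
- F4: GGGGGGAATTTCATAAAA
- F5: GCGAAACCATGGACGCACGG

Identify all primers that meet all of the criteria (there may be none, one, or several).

None of the candidates satisfy all criteria.

F1 (20 nt, A=6 T=6 G=4 C=4): GC 8/20 = 40.0%, outside 40.7–63.0% ✗; 3' end AAC has 1 G/C ✓ — fails.
F2 (19 nt, A=8 T=4 G=2 C=5): GC 7/19 = 36.8%, outside 40.7–63.0% ✗; 3' end CAG has 2 G/C ✓ — fails.
F3 (17 nt, A=4 T=2 G=7 C=4): GC 11/17 = 64.7%, outside 40.7–63.0% ✗; 3' end GTG has 2 G/C ✓ — fails.
F4 (18 nt, A=7 T=4 G=6 C=1): GC 7/18 = 38.9%, outside 40.7–63.0% ✗; 3' end AAA has 0 G/C, need ≥1 ✗ — fails.
F5 (20 nt, A=6 T=1 G=7 C=6): GC 13/20 = 65.0%, outside 40.7–63.0% ✗; 3' end CGG has 3 G/C ✓ — fails.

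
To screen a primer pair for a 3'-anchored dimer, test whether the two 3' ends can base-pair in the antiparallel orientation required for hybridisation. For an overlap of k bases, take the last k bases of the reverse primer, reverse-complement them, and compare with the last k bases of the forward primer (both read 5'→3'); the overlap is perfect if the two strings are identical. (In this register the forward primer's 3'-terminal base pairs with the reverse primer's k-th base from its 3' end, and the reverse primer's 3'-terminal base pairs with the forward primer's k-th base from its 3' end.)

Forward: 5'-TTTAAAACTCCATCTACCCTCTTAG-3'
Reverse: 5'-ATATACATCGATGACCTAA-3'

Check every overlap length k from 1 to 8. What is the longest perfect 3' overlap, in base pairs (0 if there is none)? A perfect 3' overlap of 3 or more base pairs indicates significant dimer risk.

Longest perfect overlap: 4 complementary base pairs; significant dimer risk (threshold 3).

Last 8 bases (5'→3') — forward …CCTCTTAG, reverse …TGACCTAA.
Reverse complement of the reverse primer's last 8 bases: TTAGGTCA; its first k bases are the reverse complement of the reverse primer's last k bases, so a perfect k-base overlap needs the forward primer's last k bases to equal them.
Comparing (forward last k vs required): k=1: G vs T ✗; k=2: AG vs TT ✗; k=3: TAG vs TTA ✗; k=4: TTAG vs TTAG ✓; k=5: CTTAG vs TTAGG ✗; k=6: TCTTAG vs TTAGGT ✗; k=7: CTCTTAG vs TTAGGTC ✗; k=8: CCTCTTAG vs TTAGGTCA ✗.
Only k = 4 is perfect, so the longest perfect 3' overlap is 4.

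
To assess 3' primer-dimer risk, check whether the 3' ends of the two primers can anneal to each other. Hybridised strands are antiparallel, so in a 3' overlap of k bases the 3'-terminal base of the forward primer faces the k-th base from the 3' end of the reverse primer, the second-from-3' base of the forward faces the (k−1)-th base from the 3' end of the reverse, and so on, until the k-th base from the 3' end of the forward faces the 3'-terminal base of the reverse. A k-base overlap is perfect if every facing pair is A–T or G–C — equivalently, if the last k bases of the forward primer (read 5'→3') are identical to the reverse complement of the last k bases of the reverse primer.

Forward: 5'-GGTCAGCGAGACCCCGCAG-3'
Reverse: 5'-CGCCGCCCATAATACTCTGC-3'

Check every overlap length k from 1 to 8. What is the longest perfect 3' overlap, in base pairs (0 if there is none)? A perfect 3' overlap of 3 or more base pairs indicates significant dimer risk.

Longest perfect overlap: 4 complementary base pairs; significant dimer risk (threshold 3).

Last 8 bases (5'→3') — forward …CCCCGCAG, reverse …TACTCTGC.
Reverse complement of the reverse primer's last 8 bases: GCAGAGTA; its first k bases are the reverse complement of the reverse primer's last k bases, so a perfect k-base overlap needs the forward primer's last k bases to equal them.
Comparing (forward last k vs required): k=1: G vs G ✓; k=2: AG vs GC ✗; k=3: CAG vs GCA ✗; k=4: GCAG vs GCAG ✓; k=5: CGCAG vs GCAGA ✗; k=6: CCGCAG vs GCAGAG ✗; k=7: CCCGCAG vs GCAGAGT ✗; k=8: CCCCGCAG vs GCAGAGTA ✗.
Perfect overlaps at k = 1, 4; the largest is 4.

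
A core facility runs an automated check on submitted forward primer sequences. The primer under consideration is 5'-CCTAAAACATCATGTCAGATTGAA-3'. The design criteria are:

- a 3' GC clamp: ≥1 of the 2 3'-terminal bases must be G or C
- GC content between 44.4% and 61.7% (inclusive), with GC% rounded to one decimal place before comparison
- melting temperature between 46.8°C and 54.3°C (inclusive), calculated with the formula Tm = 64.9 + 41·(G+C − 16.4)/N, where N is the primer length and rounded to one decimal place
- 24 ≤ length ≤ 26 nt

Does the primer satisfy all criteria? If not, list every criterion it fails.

Base counts: A=10, T=6, G=3, C=5 (length 24).
GC clamp: 3' end AA has 0 G/C, need ≥1 ✗
GC content: GC 8/24 = 33.3%, outside 44.4–61.7% ✗
Tm: Tm = 64.9 + 41·(8 − 16.4)/24 = 50.6°C ✓
length: length 24 ✓

Fails: GC clamp, GC content.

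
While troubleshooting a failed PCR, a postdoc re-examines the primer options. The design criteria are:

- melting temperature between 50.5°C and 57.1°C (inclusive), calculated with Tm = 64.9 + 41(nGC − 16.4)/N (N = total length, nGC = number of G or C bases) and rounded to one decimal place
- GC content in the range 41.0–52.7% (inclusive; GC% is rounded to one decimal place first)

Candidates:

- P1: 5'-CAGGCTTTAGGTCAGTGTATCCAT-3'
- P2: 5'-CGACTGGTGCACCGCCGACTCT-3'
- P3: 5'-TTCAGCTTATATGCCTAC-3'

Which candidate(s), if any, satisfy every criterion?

P1 only.

P1 (24 nt, A=5 T=8 G=6 C=5): Tm = 64.9 + 41·(11 − 16.4)/24 = 55.7°C ✓; GC 11/24 = 45.8% ✓ — passes.
P2 (22 nt, A=3 T=4 G=6 C=9): Tm = 64.9 + 41·(15 − 16.4)/22 = 62.3°C, outside 50.5–57.1°C ✗; GC 15/22 = 68.2%, outside 41.0–52.7% ✗ — fails.
P3 (18 nt, A=4 T=7 G=2 C=5): Tm = 64.9 + 41·(7 − 16.4)/18 = 43.5°C, outside 50.5–57.1°C ✗; GC 7/18 = 38.9%, outside 41.0–52.7% ✗ — fails.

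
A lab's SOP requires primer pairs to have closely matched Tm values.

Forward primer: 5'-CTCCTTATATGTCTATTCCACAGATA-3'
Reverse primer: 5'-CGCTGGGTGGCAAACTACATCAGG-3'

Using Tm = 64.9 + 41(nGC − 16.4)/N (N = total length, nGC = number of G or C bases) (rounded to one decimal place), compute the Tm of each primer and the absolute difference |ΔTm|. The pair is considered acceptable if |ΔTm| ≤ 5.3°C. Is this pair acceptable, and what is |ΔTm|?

|ΔTm| = 7.6°C; the pair is not acceptable.

Forward: G+C = 9, N = 26 → Tm = 64.9 + 41·(9 − 16.4)/26 = 53.2°C.
Reverse: G+C = 14, N = 24 → Tm = 64.9 + 41·(14 − 16.4)/24 = 60.8°C.
|ΔTm| = |53.2 − 60.8| = 7.6°C, > 5.3°C.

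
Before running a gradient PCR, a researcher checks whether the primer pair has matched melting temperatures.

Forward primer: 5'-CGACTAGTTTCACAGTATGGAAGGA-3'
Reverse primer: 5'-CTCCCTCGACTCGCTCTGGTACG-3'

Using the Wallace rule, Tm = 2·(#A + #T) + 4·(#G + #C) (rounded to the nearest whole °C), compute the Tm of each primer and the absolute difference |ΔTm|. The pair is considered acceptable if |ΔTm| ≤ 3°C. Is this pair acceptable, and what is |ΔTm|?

Forward: A=8 T=6 G=7 C=4 → Tm = 2·14 + 4·11 = 72°C.
Reverse: A=2 T=6 G=5 C=10 → Tm = 2·8 + 4·15 = 76°C.
|ΔTm| = |72 − 76| = 4°C, > 3°C.

|ΔTm| = 4°C; the pair is not acceptable.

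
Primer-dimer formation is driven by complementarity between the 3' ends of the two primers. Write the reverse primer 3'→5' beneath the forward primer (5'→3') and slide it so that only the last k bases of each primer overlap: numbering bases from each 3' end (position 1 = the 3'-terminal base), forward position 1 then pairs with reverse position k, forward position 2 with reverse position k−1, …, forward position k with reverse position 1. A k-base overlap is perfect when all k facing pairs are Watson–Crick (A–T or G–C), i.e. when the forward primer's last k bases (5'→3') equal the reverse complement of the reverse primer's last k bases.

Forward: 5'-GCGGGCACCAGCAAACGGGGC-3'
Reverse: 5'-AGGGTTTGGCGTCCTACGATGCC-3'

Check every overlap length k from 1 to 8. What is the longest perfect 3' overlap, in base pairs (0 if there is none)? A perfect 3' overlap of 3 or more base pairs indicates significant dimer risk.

Longest perfect overlap: 3 complementary base pairs; significant dimer risk (threshold 3).

Last 8 bases (5'→3') — forward …AACGGGGC, reverse …ACGATGCC.
Reverse complement of the reverse primer's last 8 bases: GGCATCGT; its first k bases are the reverse complement of the reverse primer's last k bases, so a perfect k-base overlap needs the forward primer's last k bases to equal them.
Comparing (forward last k vs required): k=1: C vs G ✗; k=2: GC vs GG ✗; k=3: GGC vs GGC ✓; k=4: GGGC vs GGCA ✗; k=5: GGGGC vs GGCAT ✗; k=6: CGGGGC vs GGCATC ✗; k=7: ACGGGGC vs GGCATCG ✗; k=8: AACGGGGC vs GGCATCGT ✗.
Only k = 3 is perfect, so the longest perfect 3' overlap is 3.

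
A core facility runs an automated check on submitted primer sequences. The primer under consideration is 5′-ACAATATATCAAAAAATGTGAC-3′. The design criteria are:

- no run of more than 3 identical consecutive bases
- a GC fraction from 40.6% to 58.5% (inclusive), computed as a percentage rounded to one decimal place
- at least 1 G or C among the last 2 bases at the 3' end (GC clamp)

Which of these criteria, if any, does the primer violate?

Base counts: A=12, T=5, G=2, C=3 (length 22).
homopolymer run: longest run = 6, exceeds 3 ✗
GC content: GC 5/22 = 22.7%, outside 40.6–58.5% ✗
GC clamp: 3' end AC has 1 G/C ✓

Fails: homopolymer run, GC content.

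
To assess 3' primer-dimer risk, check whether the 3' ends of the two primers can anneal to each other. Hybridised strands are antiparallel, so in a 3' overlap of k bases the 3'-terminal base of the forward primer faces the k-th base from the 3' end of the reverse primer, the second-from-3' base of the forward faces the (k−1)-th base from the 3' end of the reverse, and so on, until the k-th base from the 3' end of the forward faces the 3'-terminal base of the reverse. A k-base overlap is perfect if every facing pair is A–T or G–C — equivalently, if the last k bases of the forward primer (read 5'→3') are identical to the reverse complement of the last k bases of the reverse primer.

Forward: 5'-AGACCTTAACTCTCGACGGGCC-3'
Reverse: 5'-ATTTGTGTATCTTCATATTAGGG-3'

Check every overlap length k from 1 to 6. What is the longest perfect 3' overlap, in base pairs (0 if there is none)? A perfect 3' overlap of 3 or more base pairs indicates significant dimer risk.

Longest perfect overlap: 2 complementary base pairs; below the dimer-risk threshold (threshold 3).

Last 6 bases (5'→3') — forward …CGGGCC, reverse …TTAGGG.
Reverse complement of the reverse primer's last 6 bases: CCCTAA; its first k bases are the reverse complement of the reverse primer's last k bases, so a perfect k-base overlap needs the forward primer's last k bases to equal them.
Comparing (forward last k vs required): k=1: C vs C ✓; k=2: CC vs CC ✓; k=3: GCC vs CCC ✗; k=4: GGCC vs CCCT ✗; k=5: GGGCC vs CCCTA ✗; k=6: CGGGCC vs CCCTAA ✗.
Perfect overlaps at k = 1, 2; the largest is 2.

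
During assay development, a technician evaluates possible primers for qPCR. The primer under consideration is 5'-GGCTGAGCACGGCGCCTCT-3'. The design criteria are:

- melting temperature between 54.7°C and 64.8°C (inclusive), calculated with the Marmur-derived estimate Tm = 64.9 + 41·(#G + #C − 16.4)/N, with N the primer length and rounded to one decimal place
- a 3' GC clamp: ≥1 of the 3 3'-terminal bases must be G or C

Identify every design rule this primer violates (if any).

Meets all criteria.

Base counts: A=2, T=3, G=7, C=7 (length 19).
Tm: Tm = 64.9 + 41·(14 − 16.4)/19 = 59.7°C ✓
GC clamp: 3' end TCT has 1 G/C ✓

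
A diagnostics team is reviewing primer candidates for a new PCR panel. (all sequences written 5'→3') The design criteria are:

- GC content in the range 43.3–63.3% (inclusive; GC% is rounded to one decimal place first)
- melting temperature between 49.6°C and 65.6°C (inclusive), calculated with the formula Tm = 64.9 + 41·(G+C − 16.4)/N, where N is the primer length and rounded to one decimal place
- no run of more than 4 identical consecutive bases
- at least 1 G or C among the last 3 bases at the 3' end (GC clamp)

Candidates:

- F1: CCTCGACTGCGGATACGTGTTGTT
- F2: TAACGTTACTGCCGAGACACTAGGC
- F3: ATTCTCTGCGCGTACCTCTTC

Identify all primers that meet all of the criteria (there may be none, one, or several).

F1, F2 and F3.

F1 (24 nt, A=3 T=8 G=7 C=6): GC 13/24 = 54.2% ✓; Tm = 64.9 + 41·(13 − 16.4)/24 = 59.1°C ✓; longest run = 2 ✓; 3' end GTT has 1 G/C ✓ — passes.
F2 (25 nt, A=7 T=5 G=6 C=7): GC 13/25 = 52.0% ✓; Tm = 64.9 + 41·(13 − 16.4)/25 = 59.3°C ✓; longest run = 2 ✓; 3' end GGC has 3 G/C ✓ — passes.
F3 (21 nt, A=2 T=8 G=3 C=8): GC 11/21 = 52.4% ✓; Tm = 64.9 + 41·(11 − 16.4)/21 = 54.4°C ✓; longest run = 2 ✓; 3' end TTC has 1 G/C ✓ — passes.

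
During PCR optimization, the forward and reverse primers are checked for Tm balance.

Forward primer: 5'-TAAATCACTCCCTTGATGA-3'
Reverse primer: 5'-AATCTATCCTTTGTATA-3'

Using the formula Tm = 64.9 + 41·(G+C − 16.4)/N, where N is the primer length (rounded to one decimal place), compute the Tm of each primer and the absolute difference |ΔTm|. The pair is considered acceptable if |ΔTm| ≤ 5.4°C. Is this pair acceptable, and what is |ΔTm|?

|ΔTm| = 9.6°C; the pair is not acceptable.

Forward: G+C = 7, N = 19 → Tm = 64.9 + 41·(7 − 16.4)/19 = 44.6°C.
Reverse: G+C = 4, N = 17 → Tm = 64.9 + 41·(4 − 16.4)/17 = 35.0°C.
|ΔTm| = |44.6 − 35.0| = 9.6°C, > 5.4°C.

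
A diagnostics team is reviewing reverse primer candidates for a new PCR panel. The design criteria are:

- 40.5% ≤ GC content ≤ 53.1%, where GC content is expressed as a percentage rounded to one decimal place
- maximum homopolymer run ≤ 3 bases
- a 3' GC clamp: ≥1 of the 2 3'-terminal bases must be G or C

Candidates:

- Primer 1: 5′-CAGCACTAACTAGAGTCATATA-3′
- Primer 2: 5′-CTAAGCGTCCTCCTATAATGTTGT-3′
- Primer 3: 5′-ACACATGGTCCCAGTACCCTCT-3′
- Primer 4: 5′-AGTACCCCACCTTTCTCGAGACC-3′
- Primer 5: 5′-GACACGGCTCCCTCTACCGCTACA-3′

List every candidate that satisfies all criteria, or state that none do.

Primer 1 (22 nt, A=9 T=5 G=3 C=5): GC 8/22 = 36.4%, outside 40.5–53.1% ✗; longest run = 2 ✓; 3' end TA has 0 G/C, need ≥1 ✗ — fails.
Primer 2 (24 nt, A=5 T=9 G=4 C=6): GC 10/24 = 41.7% ✓; longest run = 2 ✓; 3' end GT has 1 G/C ✓ — passes.
Primer 3 (22 nt, A=5 T=5 G=3 C=9): GC 12/22 = 54.5%, outside 40.5–53.1% ✗; longest run = 3 ✓; 3' end CT has 1 G/C ✓ — fails.
Primer 4 (23 nt, A=5 T=5 G=3 C=10): GC 13/23 = 56.5%, outside 40.5–53.1% ✗; longest run = 4, exceeds 3 ✗; 3' end CC has 2 G/C ✓ — fails.
Primer 5 (24 nt, A=5 T=4 G=4 C=11): GC 15/24 = 62.5%, outside 40.5–53.1% ✗; longest run = 3 ✓; 3' end CA has 1 G/C ✓ — fails.

Primer 2 only.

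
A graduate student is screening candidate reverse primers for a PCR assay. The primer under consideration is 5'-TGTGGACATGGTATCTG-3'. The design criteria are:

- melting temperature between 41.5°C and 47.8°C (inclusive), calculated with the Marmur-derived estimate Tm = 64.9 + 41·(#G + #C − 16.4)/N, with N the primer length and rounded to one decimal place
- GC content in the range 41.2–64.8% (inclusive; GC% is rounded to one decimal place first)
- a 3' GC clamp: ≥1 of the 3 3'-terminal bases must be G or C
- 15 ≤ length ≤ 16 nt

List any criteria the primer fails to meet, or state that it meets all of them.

Base counts: A=3, T=6, G=6, C=2 (length 17).
Tm: Tm = 64.9 + 41·(8 − 16.4)/17 = 44.6°C ✓
GC content: GC 8/17 = 47.1% ✓
GC clamp: 3' end CTG has 2 G/C ✓
length: length 17, outside 15–16 ✗

Fails: length.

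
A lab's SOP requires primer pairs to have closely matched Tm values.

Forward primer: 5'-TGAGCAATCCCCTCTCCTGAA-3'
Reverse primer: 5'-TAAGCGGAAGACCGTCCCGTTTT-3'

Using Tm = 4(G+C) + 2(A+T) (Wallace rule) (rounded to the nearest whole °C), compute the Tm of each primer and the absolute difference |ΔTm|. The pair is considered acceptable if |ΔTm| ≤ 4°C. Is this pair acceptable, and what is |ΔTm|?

|ΔTm| = 6°C; the pair is not acceptable.

Forward: A=5 T=5 G=3 C=8 → Tm = 2·10 + 4·11 = 64°C.
Reverse: A=5 T=6 G=6 C=6 → Tm = 2·11 + 4·12 = 70°C.
|ΔTm| = |64 − 70| = 6°C, > 4°C.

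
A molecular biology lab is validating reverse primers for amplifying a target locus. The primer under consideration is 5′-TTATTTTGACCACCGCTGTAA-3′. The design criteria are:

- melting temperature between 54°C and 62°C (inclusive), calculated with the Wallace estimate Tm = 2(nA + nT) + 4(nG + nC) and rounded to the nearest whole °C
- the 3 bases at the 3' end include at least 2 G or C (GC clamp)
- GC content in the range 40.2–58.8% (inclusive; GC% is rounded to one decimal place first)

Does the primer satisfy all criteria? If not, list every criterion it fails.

Base counts: A=5, T=8, G=3, C=5 (length 21).
Tm: Tm = 2·13 + 4·8 = 58°C ✓
GC clamp: 3' end TAA has 0 G/C, need ≥2 ✗
GC content: GC 8/21 = 38.1%, outside 40.2–58.8% ✗

Fails: GC clamp, GC content.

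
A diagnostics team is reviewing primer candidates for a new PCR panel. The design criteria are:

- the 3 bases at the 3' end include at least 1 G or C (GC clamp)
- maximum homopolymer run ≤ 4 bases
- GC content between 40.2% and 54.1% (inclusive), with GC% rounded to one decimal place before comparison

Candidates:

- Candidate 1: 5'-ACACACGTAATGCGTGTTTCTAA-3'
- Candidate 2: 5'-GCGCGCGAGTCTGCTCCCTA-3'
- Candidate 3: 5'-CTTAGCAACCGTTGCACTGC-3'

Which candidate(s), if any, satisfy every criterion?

Candidate 1 (23 nt, A=7 T=7 G=4 C=5): 3' end TAA has 0 G/C, need ≥1 ✗; longest run = 3 ✓; GC 9/23 = 39.1%, outside 40.2–54.1% ✗ — fails.
Candidate 2 (20 nt, A=2 T=4 G=6 C=8): 3' end CTA has 1 G/C ✓; longest run = 3 ✓; GC 14/20 = 70.0%, outside 40.2–54.1% ✗ — fails.
Candidate 3 (20 nt, A=4 T=5 G=4 C=7): 3' end TGC has 2 G/C ✓; longest run = 2 ✓; GC 11/20 = 55.0%, outside 40.2–54.1% ✗ — fails.

None of the candidates satisfy all criteria.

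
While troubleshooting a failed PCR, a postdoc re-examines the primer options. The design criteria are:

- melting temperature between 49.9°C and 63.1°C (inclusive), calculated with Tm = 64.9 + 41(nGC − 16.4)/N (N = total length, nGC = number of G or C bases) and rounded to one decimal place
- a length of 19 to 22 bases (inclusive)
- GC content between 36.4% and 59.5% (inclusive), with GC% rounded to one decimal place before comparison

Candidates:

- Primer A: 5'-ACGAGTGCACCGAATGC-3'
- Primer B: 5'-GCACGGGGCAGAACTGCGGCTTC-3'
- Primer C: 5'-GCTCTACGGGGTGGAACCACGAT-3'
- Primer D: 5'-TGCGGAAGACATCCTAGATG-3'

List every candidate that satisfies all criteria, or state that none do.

Primer A (17 nt, A=5 T=2 G=5 C=5): Tm = 64.9 + 41·(10 − 16.4)/17 = 49.5°C, outside 49.9–63.1°C ✗; length 17, outside 19–22 ✗; GC 10/17 = 58.8% ✓ — fails.
Primer B (23 nt, A=4 T=3 G=9 C=7): Tm = 64.9 + 41·(16 − 16.4)/23 = 64.2°C, outside 49.9–63.1°C ✗; length 23, outside 19–22 ✗; GC 16/23 = 69.6%, outside 36.4–59.5% ✗ — fails.
Primer C (23 nt, A=5 T=4 G=8 C=6): Tm = 64.9 + 41·(14 − 16.4)/23 = 60.6°C ✓; length 23, outside 19–22 ✗; GC 14/23 = 60.9%, outside 36.4–59.5% ✗ — fails.
Primer D (20 nt, A=6 T=4 G=6 C=4): Tm = 64.9 + 41·(10 − 16.4)/20 = 51.8°C ✓; length 20 ✓; GC 10/20 = 50.0% ✓ — passes.

Primer D only.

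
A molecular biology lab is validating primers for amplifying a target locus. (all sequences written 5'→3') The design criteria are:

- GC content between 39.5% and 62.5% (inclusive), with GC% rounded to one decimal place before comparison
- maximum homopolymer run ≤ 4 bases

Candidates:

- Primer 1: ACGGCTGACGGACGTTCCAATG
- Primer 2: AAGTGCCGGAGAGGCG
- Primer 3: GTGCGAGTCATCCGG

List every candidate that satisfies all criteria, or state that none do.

Primer 1 (22 nt, A=5 T=4 G=7 C=6): GC 13/22 = 59.1% ✓; longest run = 2 ✓ — passes.
Primer 2 (16 nt, A=4 T=1 G=8 C=3): GC 11/16 = 68.8%, outside 39.5–62.5% ✗; longest run = 2 ✓ — fails.
Primer 3 (15 nt, A=2 T=3 G=6 C=4): GC 10/15 = 66.7%, outside 39.5–62.5% ✗; longest run = 2 ✓ — fails.

Primer 1 only.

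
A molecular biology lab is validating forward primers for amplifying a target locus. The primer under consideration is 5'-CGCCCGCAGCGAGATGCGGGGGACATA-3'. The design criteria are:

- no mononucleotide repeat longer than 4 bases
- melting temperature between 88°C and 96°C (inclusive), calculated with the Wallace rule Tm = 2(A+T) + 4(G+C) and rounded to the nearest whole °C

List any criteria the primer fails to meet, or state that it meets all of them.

Fails: homopolymer run.

Base counts: A=6, T=2, G=11, C=8 (length 27).
homopolymer run: longest run = 5, exceeds 4 ✗
Tm: Tm = 2·8 + 4·19 = 92°C ✓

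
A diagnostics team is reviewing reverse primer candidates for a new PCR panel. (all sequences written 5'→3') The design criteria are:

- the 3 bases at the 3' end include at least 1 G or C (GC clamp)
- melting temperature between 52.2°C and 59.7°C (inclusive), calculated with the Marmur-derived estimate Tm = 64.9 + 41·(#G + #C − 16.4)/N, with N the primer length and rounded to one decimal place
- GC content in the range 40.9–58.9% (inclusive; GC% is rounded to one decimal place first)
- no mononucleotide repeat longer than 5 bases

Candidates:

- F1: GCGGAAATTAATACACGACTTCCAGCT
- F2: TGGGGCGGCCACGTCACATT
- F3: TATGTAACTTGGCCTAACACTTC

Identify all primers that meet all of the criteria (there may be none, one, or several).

F1 (27 nt, A=9 T=6 G=5 C=7): 3' end GCT has 2 G/C ✓; Tm = 64.9 + 41·(12 − 16.4)/27 = 58.2°C ✓; GC 12/27 = 44.4% ✓; longest run = 3 ✓ — passes.
F2 (20 nt, A=3 T=4 G=7 C=6): 3' end ATT has 0 G/C, need ≥1 ✗; Tm = 64.9 + 41·(13 − 16.4)/20 = 57.9°C ✓; GC 13/20 = 65.0%, outside 40.9–58.9% ✗; longest run = 4 ✓ — fails.
F3 (23 nt, A=6 T=8 G=3 C=6): 3' end TTC has 1 G/C ✓; Tm = 64.9 + 41·(9 − 16.4)/23 = 51.7°C, outside 52.2–59.7°C ✗; GC 9/23 = 39.1%, outside 40.9–58.9% ✗; longest run = 2 ✓ — fails.

F1 only.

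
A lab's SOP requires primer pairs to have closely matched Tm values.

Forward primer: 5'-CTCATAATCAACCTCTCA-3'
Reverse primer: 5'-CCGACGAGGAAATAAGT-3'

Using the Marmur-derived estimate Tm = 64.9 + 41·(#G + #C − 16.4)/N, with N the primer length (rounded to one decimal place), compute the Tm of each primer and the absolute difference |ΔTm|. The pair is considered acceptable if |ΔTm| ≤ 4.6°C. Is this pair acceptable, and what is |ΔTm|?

|ΔTm| = 1.1°C; the pair is acceptable.

Forward: G+C = 7, N = 18 → Tm = 64.9 + 41·(7 − 16.4)/18 = 43.5°C.
Reverse: G+C = 8, N = 17 → Tm = 64.9 + 41·(8 − 16.4)/17 = 44.6°C.
|ΔTm| = |43.5 − 44.6| = 1.1°C, ≤ 4.6°C.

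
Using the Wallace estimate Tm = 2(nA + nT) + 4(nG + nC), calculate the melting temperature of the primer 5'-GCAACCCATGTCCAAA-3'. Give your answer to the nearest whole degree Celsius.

Base counts: A=6, T=2, G=2, C=6 (length 16).
Tm = 2·(6+2) + 4·(2+6) = 2·8 + 4·8 = 16 + 32 = 48°C.

48°C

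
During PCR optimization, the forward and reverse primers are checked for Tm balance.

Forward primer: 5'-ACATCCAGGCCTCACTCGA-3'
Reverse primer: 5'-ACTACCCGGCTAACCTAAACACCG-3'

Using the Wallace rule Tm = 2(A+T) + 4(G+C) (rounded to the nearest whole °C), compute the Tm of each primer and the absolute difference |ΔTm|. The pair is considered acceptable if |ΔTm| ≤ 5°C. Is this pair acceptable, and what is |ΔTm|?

Forward: A=5 T=3 G=3 C=8 → Tm = 2·8 + 4·11 = 60°C.
Reverse: A=8 T=3 G=3 C=10 → Tm = 2·11 + 4·13 = 74°C.
|ΔTm| = |60 − 74| = 14°C, > 5°C.

|ΔTm| = 14°C; the pair is not acceptable.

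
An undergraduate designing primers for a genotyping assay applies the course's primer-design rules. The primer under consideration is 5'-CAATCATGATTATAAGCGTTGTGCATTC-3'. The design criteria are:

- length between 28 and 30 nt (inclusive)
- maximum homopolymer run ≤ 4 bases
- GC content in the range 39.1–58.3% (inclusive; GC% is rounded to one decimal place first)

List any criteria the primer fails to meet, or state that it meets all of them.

Base counts: A=8, T=10, G=5, C=5 (length 28).
length: length 28 ✓
homopolymer run: longest run = 2 ✓
GC content: GC 10/28 = 35.7%, outside 39.1–58.3% ✗

Fails: GC content.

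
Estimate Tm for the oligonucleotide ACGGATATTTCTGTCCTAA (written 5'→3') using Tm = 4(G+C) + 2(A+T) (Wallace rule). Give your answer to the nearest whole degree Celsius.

Base counts: A=5, T=7, G=3, C=4 (length 19).
Tm = 2·(5+7) + 4·(3+4) = 2·12 + 4·7 = 24 + 28 = 52°C.

52°C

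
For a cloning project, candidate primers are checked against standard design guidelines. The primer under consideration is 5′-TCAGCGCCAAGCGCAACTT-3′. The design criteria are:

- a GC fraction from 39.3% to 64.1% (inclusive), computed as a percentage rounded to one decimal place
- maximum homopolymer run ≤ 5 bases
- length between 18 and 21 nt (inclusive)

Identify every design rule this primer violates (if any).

Meets all criteria.

Base counts: A=5, T=3, G=4, C=7 (length 19).
GC content: GC 11/19 = 57.9% ✓
homopolymer run: longest run = 2 ✓
length: length 19 ✓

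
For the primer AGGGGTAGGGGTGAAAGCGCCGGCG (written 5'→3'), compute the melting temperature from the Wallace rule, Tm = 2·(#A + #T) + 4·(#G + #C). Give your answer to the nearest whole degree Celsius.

Base counts: A=5, T=2, G=14, C=4 (length 25).
Tm = 2·(5+2) + 4·(14+4) = 2·7 + 4·18 = 14 + 72 = 86°C.

86°C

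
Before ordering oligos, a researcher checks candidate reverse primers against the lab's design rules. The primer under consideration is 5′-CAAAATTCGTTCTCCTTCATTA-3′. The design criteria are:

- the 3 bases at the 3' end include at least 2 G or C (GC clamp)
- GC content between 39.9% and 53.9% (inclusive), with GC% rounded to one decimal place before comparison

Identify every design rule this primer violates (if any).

Base counts: A=6, T=9, G=1, C=6 (length 22).
GC clamp: 3' end TTA has 0 G/C, need ≥2 ✗
GC content: GC 7/22 = 31.8%, outside 39.9–53.9% ✗

Fails: GC clamp, GC content.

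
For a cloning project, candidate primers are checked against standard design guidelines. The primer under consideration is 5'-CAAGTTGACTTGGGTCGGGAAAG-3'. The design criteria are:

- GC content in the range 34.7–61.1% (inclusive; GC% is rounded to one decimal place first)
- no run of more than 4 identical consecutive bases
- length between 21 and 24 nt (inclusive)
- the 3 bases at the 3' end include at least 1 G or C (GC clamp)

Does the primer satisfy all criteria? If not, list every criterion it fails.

Meets all criteria.

Base counts: A=6, T=5, G=9, C=3 (length 23).
GC content: GC 12/23 = 52.2% ✓
homopolymer run: longest run = 3 ✓
length: length 23 ✓
GC clamp: 3' end AAG has 1 G/C ✓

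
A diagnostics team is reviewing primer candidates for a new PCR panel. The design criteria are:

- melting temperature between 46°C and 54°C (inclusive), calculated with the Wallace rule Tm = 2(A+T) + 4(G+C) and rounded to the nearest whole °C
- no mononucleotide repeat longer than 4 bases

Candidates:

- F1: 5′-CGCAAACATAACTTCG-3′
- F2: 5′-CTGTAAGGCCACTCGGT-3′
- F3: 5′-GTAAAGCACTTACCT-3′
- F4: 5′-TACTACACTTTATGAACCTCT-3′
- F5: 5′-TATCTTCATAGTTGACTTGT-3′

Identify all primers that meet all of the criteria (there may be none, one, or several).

F1, F2 and F5.

F1 (16 nt, A=6 T=3 G=2 C=5): Tm = 2·9 + 4·7 = 46°C ✓; longest run = 3 ✓ — passes.
F2 (17 nt, A=3 T=4 G=5 C=5): Tm = 2·7 + 4·10 = 54°C ✓; longest run = 2 ✓ — passes.
F3 (15 nt, A=5 T=4 G=2 C=4): Tm = 2·9 + 4·6 = 42°C, outside 46–54°C ✗; longest run = 3 ✓ — fails.
F4 (21 nt, A=6 T=8 G=1 C=6): Tm = 2·14 + 4·7 = 56°C, outside 46–54°C ✗; longest run = 3 ✓ — fails.
F5 (20 nt, A=4 T=10 G=3 C=3): Tm = 2·14 + 4·6 = 52°C ✓; longest run = 2 ✓ — passes.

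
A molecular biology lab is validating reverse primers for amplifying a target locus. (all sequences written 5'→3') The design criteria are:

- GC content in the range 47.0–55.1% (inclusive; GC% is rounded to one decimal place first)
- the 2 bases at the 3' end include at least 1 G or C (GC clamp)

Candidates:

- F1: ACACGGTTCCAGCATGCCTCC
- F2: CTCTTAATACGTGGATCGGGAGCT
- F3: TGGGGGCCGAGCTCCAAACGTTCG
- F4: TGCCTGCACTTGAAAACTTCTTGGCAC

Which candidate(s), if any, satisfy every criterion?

F1 (21 nt, A=4 T=4 G=4 C=9): GC 13/21 = 61.9%, outside 47.0–55.1% ✗; 3' end CC has 2 G/C ✓ — fails.
F2 (24 nt, A=5 T=7 G=7 C=5): GC 12/24 = 50.0% ✓; 3' end CT has 1 G/C ✓ — passes.
F3 (24 nt, A=4 T=4 G=9 C=7): GC 16/24 = 66.7%, outside 47.0–55.1% ✗; 3' end CG has 2 G/C ✓ — fails.
F4 (27 nt, A=6 T=8 G=5 C=8): GC 13/27 = 48.1% ✓; 3' end AC has 1 G/C ✓ — passes.

F2 and F4.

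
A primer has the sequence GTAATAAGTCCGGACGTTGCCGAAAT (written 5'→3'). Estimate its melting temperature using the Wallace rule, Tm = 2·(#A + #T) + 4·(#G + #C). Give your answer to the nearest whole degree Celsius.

76°C

Base counts: A=8, T=6, G=7, C=5 (length 26).
Tm = 2·(8+6) + 4·(7+5) = 2·14 + 4·12 = 28 + 48 = 76°C.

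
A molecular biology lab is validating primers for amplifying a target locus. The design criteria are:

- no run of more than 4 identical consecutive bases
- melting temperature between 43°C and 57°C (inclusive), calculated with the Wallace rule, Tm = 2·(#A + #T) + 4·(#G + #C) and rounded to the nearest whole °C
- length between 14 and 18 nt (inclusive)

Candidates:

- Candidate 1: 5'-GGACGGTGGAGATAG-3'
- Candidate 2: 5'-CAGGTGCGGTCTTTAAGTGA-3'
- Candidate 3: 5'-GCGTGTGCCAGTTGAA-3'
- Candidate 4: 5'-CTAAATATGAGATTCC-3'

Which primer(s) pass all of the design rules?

Candidate 1 (15 nt, A=4 T=2 G=8 C=1): longest run = 2 ✓; Tm = 2·6 + 4·9 = 48°C ✓; length 15 ✓ — passes.
Candidate 2 (20 nt, A=4 T=6 G=7 C=3): longest run = 3 ✓; Tm = 2·10 + 4·10 = 60°C, outside 43–57°C ✗; length 20, outside 14–18 ✗ — fails.
Candidate 3 (16 nt, A=3 T=4 G=6 C=3): longest run = 2 ✓; Tm = 2·7 + 4·9 = 50°C ✓; length 16 ✓ — passes.
Candidate 4 (16 nt, A=6 T=5 G=2 C=3): longest run = 3 ✓; Tm = 2·11 + 4·5 = 42°C, outside 43–57°C ✗; length 16 ✓ — fails.

Candidate 1 and Candidate 3.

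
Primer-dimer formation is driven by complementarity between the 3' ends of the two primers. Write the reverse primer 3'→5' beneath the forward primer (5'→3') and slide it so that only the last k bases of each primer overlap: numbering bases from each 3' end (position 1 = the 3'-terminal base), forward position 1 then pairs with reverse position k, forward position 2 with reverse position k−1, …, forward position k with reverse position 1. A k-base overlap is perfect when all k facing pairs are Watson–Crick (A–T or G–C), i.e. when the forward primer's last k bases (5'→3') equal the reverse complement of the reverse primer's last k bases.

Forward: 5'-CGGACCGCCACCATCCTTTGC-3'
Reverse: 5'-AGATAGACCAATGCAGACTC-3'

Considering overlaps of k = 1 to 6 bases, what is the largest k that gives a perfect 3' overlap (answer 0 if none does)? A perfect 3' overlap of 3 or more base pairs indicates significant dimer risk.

Longest perfect overlap: 0 complementary base pairs; below the dimer-risk threshold (threshold 3).

Last 6 bases (5'→3') — forward …CTTTGC, reverse …AGACTC.
Reverse complement of the reverse primer's last 6 bases: GAGTCT; its first k bases are the reverse complement of the reverse primer's last k bases, so a perfect k-base overlap needs the forward primer's last k bases to equal them.
Comparing (forward last k vs required): k=1: C vs G ✗; k=2: GC vs GA ✗; k=3: TGC vs GAG ✗; k=4: TTGC vs GAGT ✗; k=5: TTTGC vs GAGTC ✗; k=6: CTTTGC vs GAGTCT ✗.
No overlap length from 1 to 6 is perfect, so the longest perfect 3' overlap is 0.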